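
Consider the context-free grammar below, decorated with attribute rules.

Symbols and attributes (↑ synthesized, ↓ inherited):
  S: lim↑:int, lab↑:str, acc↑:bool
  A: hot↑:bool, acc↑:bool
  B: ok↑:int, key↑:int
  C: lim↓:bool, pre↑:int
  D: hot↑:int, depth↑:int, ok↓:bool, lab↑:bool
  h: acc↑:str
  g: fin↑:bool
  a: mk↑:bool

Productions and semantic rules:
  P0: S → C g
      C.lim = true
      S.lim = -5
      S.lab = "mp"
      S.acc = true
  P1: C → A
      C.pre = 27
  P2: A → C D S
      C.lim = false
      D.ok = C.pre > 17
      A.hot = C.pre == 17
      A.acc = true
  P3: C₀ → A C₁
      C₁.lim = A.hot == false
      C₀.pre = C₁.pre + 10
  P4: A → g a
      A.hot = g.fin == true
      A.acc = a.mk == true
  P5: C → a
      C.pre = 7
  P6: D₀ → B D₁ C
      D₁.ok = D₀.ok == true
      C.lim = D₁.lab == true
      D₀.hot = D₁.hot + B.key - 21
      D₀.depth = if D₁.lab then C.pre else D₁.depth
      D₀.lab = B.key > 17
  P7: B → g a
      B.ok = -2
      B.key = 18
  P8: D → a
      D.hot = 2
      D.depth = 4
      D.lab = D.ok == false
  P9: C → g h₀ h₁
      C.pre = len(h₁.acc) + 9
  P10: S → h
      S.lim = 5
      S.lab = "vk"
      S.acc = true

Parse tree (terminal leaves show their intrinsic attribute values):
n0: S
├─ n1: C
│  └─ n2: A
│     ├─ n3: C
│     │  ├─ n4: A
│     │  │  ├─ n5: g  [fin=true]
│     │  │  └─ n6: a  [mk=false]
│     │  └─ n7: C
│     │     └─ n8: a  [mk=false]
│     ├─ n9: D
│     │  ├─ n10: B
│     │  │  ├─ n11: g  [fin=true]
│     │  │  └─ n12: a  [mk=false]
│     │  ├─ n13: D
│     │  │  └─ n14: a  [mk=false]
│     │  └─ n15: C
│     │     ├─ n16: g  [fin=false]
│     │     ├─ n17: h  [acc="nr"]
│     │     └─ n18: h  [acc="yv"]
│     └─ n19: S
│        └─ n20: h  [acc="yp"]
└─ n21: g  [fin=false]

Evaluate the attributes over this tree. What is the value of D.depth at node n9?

1. n1.lim = true  [true]
2. n3.lim = false  [false]
3. n5.fin = true  [terminal]
4. n6.mk = false  [terminal]
5. n4.hot = true  [g.fin == true]
6. n4.acc = false  [a.mk == true]
7. n7.lim = false  [A.hot == false]
8. n8.mk = false  [terminal]
9. n7.pre = 7  [7]
10. n3.pre = 17  [C₁.pre + 10]
11. n9.ok = false  [C.pre > 17]
12. n11.fin = true  [terminal]
13. n12.mk = false  [terminal]
14. n10.ok = -2  [-2]
15. n10.key = 18  [18]
16. n13.ok = false  [D₀.ok == true]
17. n14.mk = false  [terminal]
18. n13.hot = 2  [2]
19. n13.depth = 4  [4]
20. n13.lab = true  [D.ok == false]
21. n15.lim = true  [D₁.lab == true]
22. n16.fin = false  [terminal]
23. n17.acc = "nr"  [terminal]
24. n18.acc = "yv"  [terminal]
25. n15.pre = 11  [len(h₁.acc) + 9]
26. n9.hot = -1  [D₁.hot + B.key - 21]
27. n9.depth = 11  [if D₁.lab then C.pre else D₁.depth]
28. n9.lab = true  [B.key > 17]
29. n20.acc = "yp"  [terminal]
30. n19.lim = 5  [5]
31. n19.lab = "vk"  ["vk"]
32. n19.acc = true  [true]
33. n2.hot = true  [C.pre == 17]
34. n2.acc = true  [true]
35. n1.pre = 27  [27]
36. n21.fin = false  [terminal]
37. n0.lim = -5  [-5]
38. n0.lab = "mp"  ["mp"]
39. n0.acc = true  [true]

11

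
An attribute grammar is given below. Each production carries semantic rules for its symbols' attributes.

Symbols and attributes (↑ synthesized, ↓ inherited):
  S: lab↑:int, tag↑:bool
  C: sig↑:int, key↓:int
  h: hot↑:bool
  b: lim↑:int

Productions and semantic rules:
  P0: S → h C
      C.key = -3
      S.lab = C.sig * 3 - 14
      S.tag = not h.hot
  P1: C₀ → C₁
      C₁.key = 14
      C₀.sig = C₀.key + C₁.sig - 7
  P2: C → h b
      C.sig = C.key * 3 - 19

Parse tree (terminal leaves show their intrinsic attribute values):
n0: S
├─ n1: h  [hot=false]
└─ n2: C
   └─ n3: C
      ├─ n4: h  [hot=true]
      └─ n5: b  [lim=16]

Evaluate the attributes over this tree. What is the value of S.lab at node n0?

1. n1.hot = false  [terminal]
2. n2.key = -3  [-3]
3. n3.key = 14  [14]
4. n4.hot = true  [terminal]
5. n5.lim = 16  [terminal]
6. n3.sig = 23  [C.key * 3 - 19]
7. n2.sig = 13  [C₀.key + C₁.sig - 7]
8. n0.lab = 25  [C.sig * 3 - 14]
9. n0.tag = true  [not h.hot]

25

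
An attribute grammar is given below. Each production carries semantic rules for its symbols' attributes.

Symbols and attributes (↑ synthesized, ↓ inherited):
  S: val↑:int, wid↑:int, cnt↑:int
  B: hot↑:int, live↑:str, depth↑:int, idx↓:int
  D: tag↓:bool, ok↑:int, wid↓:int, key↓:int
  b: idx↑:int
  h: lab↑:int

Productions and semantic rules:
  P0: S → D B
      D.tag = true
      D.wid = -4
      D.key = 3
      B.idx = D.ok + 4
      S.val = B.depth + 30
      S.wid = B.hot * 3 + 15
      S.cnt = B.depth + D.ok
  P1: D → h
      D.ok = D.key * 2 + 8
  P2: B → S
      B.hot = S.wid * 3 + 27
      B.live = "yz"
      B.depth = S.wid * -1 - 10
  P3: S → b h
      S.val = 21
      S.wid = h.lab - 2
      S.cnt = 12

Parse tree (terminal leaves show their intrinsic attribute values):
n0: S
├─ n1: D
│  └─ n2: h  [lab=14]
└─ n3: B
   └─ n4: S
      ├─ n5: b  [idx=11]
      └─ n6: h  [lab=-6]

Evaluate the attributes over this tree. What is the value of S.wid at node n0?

1. n1.tag = true  [true]
2. n1.wid = -4  [-4]
3. n1.key = 3  [3]
4. n2.lab = 14  [terminal]
5. n1.ok = 14  [D.key * 2 + 8]
6. n3.idx = 18  [D.ok + 4]
7. n5.idx = 11  [terminal]
8. n6.lab = -6  [terminal]
9. n4.val = 21  [21]
10. n4.wid = -8  [h.lab - 2]
11. n4.cnt = 12  [12]
12. n3.hot = 3  [S.wid * 3 + 27]
13. n3.live = "yz"  ["yz"]
14. n3.depth = -2  [S.wid * -1 - 10]
15. n0.val = 28  [B.depth + 30]
16. n0.wid = 24  [B.hot * 3 + 15]
17. n0.cnt = 12  [B.depth + D.ok]

24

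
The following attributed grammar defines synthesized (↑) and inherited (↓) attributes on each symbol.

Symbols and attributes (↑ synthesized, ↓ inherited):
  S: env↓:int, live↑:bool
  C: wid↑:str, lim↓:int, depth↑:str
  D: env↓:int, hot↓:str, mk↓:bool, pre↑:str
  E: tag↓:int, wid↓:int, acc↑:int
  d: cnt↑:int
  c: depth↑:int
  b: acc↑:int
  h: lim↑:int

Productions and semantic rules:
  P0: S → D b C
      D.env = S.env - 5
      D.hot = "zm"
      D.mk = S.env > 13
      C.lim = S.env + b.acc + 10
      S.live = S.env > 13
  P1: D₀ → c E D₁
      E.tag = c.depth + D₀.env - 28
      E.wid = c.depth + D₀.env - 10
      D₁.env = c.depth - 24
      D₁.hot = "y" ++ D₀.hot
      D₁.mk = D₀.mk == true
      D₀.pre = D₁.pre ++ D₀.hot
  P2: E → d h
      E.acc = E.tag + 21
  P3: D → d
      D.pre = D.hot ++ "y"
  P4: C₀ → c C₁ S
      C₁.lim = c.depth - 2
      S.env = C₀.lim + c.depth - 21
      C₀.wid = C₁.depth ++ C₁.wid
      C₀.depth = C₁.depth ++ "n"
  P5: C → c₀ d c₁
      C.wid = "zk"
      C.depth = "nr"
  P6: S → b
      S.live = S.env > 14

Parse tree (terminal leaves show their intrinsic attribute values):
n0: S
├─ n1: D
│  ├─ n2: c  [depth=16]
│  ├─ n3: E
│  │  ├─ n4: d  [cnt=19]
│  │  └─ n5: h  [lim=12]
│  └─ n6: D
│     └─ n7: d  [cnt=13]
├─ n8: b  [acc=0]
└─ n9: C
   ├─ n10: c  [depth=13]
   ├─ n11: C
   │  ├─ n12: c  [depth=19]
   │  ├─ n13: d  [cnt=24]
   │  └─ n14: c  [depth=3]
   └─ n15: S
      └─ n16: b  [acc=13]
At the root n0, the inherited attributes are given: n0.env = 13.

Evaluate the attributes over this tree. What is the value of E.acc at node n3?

17

1. n0.env = 13  [given at root]
2. n1.env = 8  [S.env - 5]
3. n1.hot = "zm"  ["zm"]
4. n1.mk = false  [S.env > 13]
5. n2.depth = 16  [terminal]
6. n3.tag = -4  [c.depth + D₀.env - 28]
7. n3.wid = 14  [c.depth + D₀.env - 10]
8. n4.cnt = 19  [terminal]
9. n5.lim = 12  [terminal]
10. n3.acc = 17  [E.tag + 21]
11. n6.env = -8  [c.depth - 24]
12. n6.hot = "yzm"  ["y" ++ D₀.hot]
13. n6.mk = false  [D₀.mk == true]
14. n7.cnt = 13  [terminal]
15. n6.pre = "yzmy"  [D.hot ++ "y"]
16. n1.pre = "yzmyzm"  [D₁.pre ++ D₀.hot]
17. n8.acc = 0  [terminal]
18. n9.lim = 23  [S.env + b.acc + 10]
19. n10.depth = 13  [terminal]
20. n11.lim = 11  [c.depth - 2]
21. n12.depth = 19  [terminal]
22. n13.cnt = 24  [terminal]
23. n14.depth = 3  [terminal]
24. n11.wid = "zk"  ["zk"]
25. n11.depth = "nr"  ["nr"]
26. n15.env = 15  [C₀.lim + c.depth - 21]
27. n16.acc = 13  [terminal]
28. n15.live = true  [S.env > 14]
29. n9.wid = "nrzk"  [C₁.depth ++ C₁.wid]
30. n9.depth = "nrn"  [C₁.depth ++ "n"]
31. n0.live = false  [S.env > 13]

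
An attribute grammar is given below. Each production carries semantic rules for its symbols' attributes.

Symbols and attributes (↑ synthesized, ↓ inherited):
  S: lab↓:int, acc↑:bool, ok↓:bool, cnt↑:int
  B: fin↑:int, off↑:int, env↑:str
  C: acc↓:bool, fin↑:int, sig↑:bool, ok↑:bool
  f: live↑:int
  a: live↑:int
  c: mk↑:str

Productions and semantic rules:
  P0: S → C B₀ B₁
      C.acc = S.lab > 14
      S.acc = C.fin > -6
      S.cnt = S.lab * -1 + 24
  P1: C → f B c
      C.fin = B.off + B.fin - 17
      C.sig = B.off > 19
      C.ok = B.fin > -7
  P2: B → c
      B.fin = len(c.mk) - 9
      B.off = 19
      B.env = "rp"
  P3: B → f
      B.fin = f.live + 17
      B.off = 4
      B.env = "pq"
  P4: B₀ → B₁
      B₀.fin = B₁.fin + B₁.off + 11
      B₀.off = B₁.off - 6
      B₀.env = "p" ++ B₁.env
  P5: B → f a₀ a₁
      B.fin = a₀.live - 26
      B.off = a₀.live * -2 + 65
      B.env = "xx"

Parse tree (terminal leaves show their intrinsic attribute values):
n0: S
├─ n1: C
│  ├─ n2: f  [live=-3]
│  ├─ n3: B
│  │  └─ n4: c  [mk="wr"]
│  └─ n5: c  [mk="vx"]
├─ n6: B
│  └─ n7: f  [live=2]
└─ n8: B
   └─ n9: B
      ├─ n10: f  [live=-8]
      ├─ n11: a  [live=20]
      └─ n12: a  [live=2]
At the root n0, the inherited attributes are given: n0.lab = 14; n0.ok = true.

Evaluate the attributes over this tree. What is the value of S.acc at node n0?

true

1. n0.lab = 14  [given at root]
2. n0.ok = true  [given at root]
3. n1.acc = false  [S.lab > 14]
4. n2.live = -3  [terminal]
5. n4.mk = "wr"  [terminal]
6. n3.fin = -7  [len(c.mk) - 9]
7. n3.off = 19  [19]
8. n3.env = "rp"  ["rp"]
9. n5.mk = "vx"  [terminal]
10. n1.fin = -5  [B.off + B.fin - 17]
11. n1.sig = false  [B.off > 19]
12. n1.ok = false  [B.fin > -7]
13. n7.live = 2  [terminal]
14. n6.fin = 19  [f.live + 17]
15. n6.off = 4  [4]
16. n6.env = "pq"  ["pq"]
17. n10.live = -8  [terminal]
18. n11.live = 20  [terminal]
19. n12.live = 2  [terminal]
20. n9.fin = -6  [a₀.live - 26]
21. n9.off = 25  [a₀.live * -2 + 65]
22. n9.env = "xx"  ["xx"]
23. n8.fin = 30  [B₁.fin + B₁.off + 11]
24. n8.off = 19  [B₁.off - 6]
25. n8.env = "pxx"  ["p" ++ B₁.env]
26. n0.acc = true  [C.fin > -6]
27. n0.cnt = 10  [S.lab * -1 + 24]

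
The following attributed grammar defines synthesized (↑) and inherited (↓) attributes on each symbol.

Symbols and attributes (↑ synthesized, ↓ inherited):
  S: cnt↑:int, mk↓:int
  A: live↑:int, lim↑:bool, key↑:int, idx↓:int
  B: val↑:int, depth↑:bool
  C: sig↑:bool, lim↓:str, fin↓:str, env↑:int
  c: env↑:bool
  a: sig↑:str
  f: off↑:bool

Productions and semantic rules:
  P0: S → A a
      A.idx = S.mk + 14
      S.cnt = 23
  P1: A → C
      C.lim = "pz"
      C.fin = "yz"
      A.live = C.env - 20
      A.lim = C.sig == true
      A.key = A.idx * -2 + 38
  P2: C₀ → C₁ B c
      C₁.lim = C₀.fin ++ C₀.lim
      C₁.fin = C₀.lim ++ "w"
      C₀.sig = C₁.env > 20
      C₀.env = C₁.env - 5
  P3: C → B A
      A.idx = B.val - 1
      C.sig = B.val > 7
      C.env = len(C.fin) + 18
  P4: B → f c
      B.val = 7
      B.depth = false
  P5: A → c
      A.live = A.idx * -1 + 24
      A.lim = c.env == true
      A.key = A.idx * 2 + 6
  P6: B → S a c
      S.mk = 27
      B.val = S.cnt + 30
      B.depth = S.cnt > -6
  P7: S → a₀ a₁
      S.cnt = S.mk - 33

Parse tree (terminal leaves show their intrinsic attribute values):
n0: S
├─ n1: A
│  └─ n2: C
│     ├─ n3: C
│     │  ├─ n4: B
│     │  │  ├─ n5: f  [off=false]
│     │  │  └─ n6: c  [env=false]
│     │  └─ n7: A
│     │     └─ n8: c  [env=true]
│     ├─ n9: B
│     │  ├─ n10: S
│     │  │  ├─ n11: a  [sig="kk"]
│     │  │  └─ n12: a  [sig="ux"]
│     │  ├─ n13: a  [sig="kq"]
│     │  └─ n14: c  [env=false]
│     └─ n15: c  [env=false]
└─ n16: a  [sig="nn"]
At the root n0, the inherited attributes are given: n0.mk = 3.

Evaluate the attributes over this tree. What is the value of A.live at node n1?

1. n0.mk = 3  [given at root]
2. n1.idx = 17  [S.mk + 14]
3. n2.lim = "pz"  ["pz"]
4. n2.fin = "yz"  ["yz"]
5. n3.lim = "yzpz"  [C₀.fin ++ C₀.lim]
6. n3.fin = "pzw"  [C₀.lim ++ "w"]
7. n5.off = false  [terminal]
8. n6.env = false  [terminal]
9. n4.val = 7  [7]
10. n4.depth = false  [false]
11. n7.idx = 6  [B.val - 1]
12. n8.env = true  [terminal]
13. n7.live = 18  [A.idx * -1 + 24]
14. n7.lim = true  [c.env == true]
15. n7.key = 18  [A.idx * 2 + 6]
16. n3.sig = false  [B.val > 7]
17. n3.env = 21  [len(C.fin) + 18]
18. n10.mk = 27  [27]
19. n11.sig = "kk"  [terminal]
20. n12.sig = "ux"  [terminal]
21. n10.cnt = -6  [S.mk - 33]
22. n13.sig = "kq"  [terminal]
23. n14.env = false  [terminal]
24. n9.val = 24  [S.cnt + 30]
25. n9.depth = false  [S.cnt > -6]
26. n15.env = false  [terminal]
27. n2.sig = true  [C₁.env > 20]
28. n2.env = 16  [C₁.env - 5]
29. n1.live = -4  [C.env - 20]
30. n1.lim = true  [C.sig == true]
31. n1.key = 4  [A.idx * -2 + 38]
32. n16.sig = "nn"  [terminal]
33. n0.cnt = 23  [23]

-4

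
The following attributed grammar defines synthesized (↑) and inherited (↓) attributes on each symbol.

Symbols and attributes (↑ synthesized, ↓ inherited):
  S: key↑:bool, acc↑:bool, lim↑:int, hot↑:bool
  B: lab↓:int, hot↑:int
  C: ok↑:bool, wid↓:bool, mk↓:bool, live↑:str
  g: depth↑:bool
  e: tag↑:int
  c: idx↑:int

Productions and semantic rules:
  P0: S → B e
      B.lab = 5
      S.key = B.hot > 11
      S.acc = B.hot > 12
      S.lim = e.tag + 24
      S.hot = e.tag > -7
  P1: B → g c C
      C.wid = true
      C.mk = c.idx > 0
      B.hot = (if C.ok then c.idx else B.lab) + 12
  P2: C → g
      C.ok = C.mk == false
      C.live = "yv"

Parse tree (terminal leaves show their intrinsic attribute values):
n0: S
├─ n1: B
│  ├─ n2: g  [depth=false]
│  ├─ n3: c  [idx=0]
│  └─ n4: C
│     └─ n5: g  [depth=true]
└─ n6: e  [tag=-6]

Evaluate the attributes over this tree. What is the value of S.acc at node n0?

1. n1.lab = 5  [5]
2. n2.depth = false  [terminal]
3. n3.idx = 0  [terminal]
4. n4.wid = true  [true]
5. n4.mk = false  [c.idx > 0]
6. n5.depth = true  [terminal]
7. n4.ok = true  [C.mk == false]
8. n4.live = "yv"  ["yv"]
9. n1.hot = 12  [(if C.ok then c.idx else B.lab) + 12]
10. n6.tag = -6  [terminal]
11. n0.key = true  [B.hot > 11]
12. n0.acc = false  [B.hot > 12]
13. n0.lim = 18  [e.tag + 24]
14. n0.hot = true  [e.tag > -7]

false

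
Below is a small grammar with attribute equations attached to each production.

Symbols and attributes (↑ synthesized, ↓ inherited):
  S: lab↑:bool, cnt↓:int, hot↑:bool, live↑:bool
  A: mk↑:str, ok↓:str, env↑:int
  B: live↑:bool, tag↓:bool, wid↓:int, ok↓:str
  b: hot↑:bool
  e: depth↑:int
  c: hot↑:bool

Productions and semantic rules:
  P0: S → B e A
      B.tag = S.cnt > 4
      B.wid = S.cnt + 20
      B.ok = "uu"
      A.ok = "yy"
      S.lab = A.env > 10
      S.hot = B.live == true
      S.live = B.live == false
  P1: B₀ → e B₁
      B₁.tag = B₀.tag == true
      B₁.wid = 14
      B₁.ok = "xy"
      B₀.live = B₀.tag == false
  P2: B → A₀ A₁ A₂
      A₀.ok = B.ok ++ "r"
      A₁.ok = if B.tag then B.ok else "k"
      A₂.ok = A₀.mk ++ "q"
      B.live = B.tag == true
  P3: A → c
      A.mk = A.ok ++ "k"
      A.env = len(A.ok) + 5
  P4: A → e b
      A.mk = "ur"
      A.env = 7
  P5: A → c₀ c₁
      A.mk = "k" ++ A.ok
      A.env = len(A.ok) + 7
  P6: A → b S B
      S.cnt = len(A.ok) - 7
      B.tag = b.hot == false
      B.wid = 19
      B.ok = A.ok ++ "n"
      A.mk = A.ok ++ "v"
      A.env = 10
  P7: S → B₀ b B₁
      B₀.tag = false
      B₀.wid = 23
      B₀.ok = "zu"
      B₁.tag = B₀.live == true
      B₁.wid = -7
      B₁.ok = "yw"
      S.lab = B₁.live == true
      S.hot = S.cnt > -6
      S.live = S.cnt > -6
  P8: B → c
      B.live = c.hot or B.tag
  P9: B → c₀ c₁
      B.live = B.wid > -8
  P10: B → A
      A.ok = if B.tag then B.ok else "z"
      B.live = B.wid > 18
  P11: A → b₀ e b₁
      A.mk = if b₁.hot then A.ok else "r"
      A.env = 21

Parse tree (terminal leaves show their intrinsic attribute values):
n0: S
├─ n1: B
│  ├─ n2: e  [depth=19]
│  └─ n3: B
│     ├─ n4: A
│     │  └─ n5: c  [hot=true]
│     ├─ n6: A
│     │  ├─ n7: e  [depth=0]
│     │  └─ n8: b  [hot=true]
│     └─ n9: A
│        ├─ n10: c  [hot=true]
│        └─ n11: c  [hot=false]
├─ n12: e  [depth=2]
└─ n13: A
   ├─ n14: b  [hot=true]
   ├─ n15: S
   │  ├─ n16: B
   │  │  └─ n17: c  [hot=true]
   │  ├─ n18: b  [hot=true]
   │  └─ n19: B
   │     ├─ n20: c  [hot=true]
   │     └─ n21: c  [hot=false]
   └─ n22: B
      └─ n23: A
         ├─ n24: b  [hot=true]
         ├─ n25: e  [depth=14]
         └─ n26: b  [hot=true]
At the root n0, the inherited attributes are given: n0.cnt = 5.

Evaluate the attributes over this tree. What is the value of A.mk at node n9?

1. n0.cnt = 5  [given at root]
2. n1.tag = true  [S.cnt > 4]
3. n1.wid = 25  [S.cnt + 20]
4. n1.ok = "uu"  ["uu"]
5. n2.depth = 19  [terminal]
6. n3.tag = true  [B₀.tag == true]
7. n3.wid = 14  [14]
8. n3.ok = "xy"  ["xy"]
9. n4.ok = "xyr"  [B.ok ++ "r"]
10. n5.hot = true  [terminal]
11. n4.mk = "xyrk"  [A.ok ++ "k"]
12. n4.env = 8  [len(A.ok) + 5]
13. n6.ok = "xy"  [if B.tag then B.ok else "k"]
14. n7.depth = 0  [terminal]
15. n8.hot = true  [terminal]
16. n6.mk = "ur"  ["ur"]
17. n6.env = 7  [7]
18. n9.ok = "xyrkq"  [A₀.mk ++ "q"]
19. n10.hot = true  [terminal]
20. n11.hot = false  [terminal]
21. n9.mk = "kxyrkq"  ["k" ++ A.ok]
22. n9.env = 12  [len(A.ok) + 7]
23. n3.live = true  [B.tag == true]
24. n1.live = false  [B₀.tag == false]
25. n12.depth = 2  [terminal]
26. n13.ok = "yy"  ["yy"]
27. n14.hot = true  [terminal]
28. n15.cnt = -5  [len(A.ok) - 7]
29. n16.tag = false  [false]
30. n16.wid = 23  [23]
31. n16.ok = "zu"  ["zu"]
32. n17.hot = true  [terminal]
33. n16.live = true  [c.hot or B.tag]
34. n18.hot = true  [terminal]
35. n19.tag = true  [B₀.live == true]
36. n19.wid = -7  [-7]
37. n19.ok = "yw"  ["yw"]
38. n20.hot = true  [terminal]
39. n21.hot = false  [terminal]
40. n19.live = true  [B.wid > -8]
41. n15.lab = true  [B₁.live == true]
42. n15.hot = true  [S.cnt > -6]
43. n15.live = true  [S.cnt > -6]
44. n22.tag = false  [b.hot == false]
45. n22.wid = 19  [19]
46. n22.ok = "yyn"  [A.ok ++ "n"]
47. n23.ok = "z"  [if B.tag then B.ok else "z"]
48. n24.hot = true  [terminal]
49. n25.depth = 14  [terminal]
50. n26.hot = true  [terminal]
51. n23.mk = "z"  [if b₁.hot then A.ok else "r"]
52. n23.env = 21  [21]
53. n22.live = true  [B.wid > 18]
54. n13.mk = "yyv"  [A.ok ++ "v"]
55. n13.env = 10  [10]
56. n0.lab = false  [A.env > 10]
57. n0.hot = false  [B.live == true]
58. n0.live = true  [B.live == false]

"kxyrkq"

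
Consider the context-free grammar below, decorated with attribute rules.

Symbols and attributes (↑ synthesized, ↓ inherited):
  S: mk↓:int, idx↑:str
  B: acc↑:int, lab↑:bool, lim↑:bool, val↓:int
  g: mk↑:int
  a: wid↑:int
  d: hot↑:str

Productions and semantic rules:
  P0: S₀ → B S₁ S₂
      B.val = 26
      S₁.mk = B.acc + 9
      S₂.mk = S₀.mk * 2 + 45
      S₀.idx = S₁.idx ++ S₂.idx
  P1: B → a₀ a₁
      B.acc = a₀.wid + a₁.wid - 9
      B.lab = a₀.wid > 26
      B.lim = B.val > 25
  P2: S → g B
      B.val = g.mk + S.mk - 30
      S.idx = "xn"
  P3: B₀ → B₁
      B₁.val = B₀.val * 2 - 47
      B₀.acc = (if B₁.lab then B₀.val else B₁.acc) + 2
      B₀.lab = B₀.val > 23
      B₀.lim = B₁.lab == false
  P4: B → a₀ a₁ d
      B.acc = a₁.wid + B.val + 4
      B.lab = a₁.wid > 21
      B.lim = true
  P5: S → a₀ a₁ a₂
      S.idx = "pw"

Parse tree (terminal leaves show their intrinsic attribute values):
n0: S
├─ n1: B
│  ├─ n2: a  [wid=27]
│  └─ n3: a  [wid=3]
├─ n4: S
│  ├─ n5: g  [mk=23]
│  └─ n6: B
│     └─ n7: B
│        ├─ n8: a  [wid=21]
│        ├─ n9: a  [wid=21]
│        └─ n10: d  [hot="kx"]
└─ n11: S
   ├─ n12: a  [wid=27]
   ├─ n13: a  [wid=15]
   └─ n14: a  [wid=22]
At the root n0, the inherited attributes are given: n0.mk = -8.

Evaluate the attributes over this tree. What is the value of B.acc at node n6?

1. n0.mk = -8  [given at root]
2. n1.val = 26  [26]
3. n2.wid = 27  [terminal]
4. n3.wid = 3  [terminal]
5. n1.acc = 21  [a₀.wid + a₁.wid - 9]
6. n1.lab = true  [a₀.wid > 26]
7. n1.lim = true  [B.val > 25]
8. n4.mk = 30  [B.acc + 9]
9. n5.mk = 23  [terminal]
10. n6.val = 23  [g.mk + S.mk - 30]
11. n7.val = -1  [B₀.val * 2 - 47]
12. n8.wid = 21  [terminal]
13. n9.wid = 21  [terminal]
14. n10.hot = "kx"  [terminal]
15. n7.acc = 24  [a₁.wid + B.val + 4]
16. n7.lab = false  [a₁.wid > 21]
17. n7.lim = true  [true]
18. n6.acc = 26  [(if B₁.lab then B₀.val else B₁.acc) + 2]
19. n6.lab = false  [B₀.val > 23]
20. n6.lim = true  [B₁.lab == false]
21. n4.idx = "xn"  ["xn"]
22. n11.mk = 29  [S₀.mk * 2 + 45]
23. n12.wid = 27  [terminal]
24. n13.wid = 15  [terminal]
25. n14.wid = 22  [terminal]
26. n11.idx = "pw"  ["pw"]
27. n0.idx = "xnpw"  [S₁.idx ++ S₂.idx]

26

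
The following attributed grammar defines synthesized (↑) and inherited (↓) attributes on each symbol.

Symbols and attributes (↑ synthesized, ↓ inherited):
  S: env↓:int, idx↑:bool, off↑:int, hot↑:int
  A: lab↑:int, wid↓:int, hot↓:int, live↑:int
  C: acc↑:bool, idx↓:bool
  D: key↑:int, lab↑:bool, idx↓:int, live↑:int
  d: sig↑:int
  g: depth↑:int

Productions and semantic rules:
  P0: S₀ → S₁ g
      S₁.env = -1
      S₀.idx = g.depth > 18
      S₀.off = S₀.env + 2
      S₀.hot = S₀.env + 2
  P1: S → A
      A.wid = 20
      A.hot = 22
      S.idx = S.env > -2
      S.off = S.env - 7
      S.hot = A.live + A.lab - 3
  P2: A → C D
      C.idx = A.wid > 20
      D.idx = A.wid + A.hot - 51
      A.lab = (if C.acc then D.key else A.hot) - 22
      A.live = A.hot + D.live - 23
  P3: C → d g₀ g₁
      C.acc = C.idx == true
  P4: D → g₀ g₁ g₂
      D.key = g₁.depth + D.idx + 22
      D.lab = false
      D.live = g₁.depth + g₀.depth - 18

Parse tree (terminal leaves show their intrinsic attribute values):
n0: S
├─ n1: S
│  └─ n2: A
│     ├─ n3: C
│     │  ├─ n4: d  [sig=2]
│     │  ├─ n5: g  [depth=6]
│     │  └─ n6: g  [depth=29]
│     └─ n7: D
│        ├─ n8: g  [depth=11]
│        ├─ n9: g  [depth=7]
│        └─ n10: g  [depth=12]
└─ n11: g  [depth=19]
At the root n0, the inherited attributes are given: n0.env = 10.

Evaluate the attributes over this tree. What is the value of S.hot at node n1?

-4

1. n0.env = 10  [given at root]
2. n1.env = -1  [-1]
3. n2.wid = 20  [20]
4. n2.hot = 22  [22]
5. n3.idx = false  [A.wid > 20]
6. n4.sig = 2  [terminal]
7. n5.depth = 6  [terminal]
8. n6.depth = 29  [terminal]
9. n3.acc = false  [C.idx == true]
10. n7.idx = -9  [A.wid + A.hot - 51]
11. n8.depth = 11  [terminal]
12. n9.depth = 7  [terminal]
13. n10.depth = 12  [terminal]
14. n7.key = 20  [g₁.depth + D.idx + 22]
15. n7.lab = false  [false]
16. n7.live = 0  [g₁.depth + g₀.depth - 18]
17. n2.lab = 0  [(if C.acc then D.key else A.hot) - 22]
18. n2.live = -1  [A.hot + D.live - 23]
19. n1.idx = true  [S.env > -2]
20. n1.off = -8  [S.env - 7]
21. n1.hot = -4  [A.live + A.lab - 3]
22. n11.depth = 19  [terminal]
23. n0.idx = true  [g.depth > 18]
24. n0.off = 12  [S₀.env + 2]
25. n0.hot = 12  [S₀.env + 2]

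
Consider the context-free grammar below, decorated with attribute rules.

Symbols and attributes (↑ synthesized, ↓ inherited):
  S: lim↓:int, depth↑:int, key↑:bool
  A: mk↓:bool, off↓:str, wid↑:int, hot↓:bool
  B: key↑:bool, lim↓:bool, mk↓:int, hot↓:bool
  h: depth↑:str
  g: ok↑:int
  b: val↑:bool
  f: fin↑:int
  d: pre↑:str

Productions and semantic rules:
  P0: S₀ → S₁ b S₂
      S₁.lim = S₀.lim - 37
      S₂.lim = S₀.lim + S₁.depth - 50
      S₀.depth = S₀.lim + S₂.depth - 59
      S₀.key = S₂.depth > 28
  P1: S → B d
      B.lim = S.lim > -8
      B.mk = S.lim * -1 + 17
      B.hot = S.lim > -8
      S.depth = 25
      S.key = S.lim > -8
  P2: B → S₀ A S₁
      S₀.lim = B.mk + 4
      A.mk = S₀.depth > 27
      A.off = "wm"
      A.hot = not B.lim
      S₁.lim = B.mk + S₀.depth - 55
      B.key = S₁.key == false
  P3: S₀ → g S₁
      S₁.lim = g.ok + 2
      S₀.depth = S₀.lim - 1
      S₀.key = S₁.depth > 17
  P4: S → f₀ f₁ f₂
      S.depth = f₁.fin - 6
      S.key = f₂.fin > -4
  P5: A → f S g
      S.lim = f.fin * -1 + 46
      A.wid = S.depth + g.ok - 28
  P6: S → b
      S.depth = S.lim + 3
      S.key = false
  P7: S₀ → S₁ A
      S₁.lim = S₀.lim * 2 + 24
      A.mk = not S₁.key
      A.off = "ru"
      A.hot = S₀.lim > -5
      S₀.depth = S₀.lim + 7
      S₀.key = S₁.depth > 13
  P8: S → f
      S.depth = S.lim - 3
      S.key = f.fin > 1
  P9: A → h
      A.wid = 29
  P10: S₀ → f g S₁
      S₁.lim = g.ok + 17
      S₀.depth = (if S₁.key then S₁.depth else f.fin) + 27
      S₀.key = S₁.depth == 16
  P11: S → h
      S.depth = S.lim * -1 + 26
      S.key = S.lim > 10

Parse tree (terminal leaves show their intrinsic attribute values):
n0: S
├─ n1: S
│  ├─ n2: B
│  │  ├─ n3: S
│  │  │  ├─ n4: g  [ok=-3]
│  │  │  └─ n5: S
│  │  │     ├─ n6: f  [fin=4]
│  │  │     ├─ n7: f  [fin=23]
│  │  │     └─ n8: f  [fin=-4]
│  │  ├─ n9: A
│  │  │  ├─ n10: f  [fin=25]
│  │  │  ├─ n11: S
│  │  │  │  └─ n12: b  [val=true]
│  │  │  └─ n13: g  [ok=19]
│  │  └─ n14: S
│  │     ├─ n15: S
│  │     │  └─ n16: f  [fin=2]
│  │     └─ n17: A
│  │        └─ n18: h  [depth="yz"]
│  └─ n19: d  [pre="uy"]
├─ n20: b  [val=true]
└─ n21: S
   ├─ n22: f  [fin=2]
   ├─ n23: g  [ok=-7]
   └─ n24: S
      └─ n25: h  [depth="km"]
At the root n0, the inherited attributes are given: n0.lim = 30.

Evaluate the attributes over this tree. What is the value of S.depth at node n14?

1. n0.lim = 30  [given at root]
2. n1.lim = -7  [S₀.lim - 37]
3. n2.lim = true  [S.lim > -8]
4. n2.mk = 24  [S.lim * -1 + 17]
5. n2.hot = true  [S.lim > -8]
6. n3.lim = 28  [B.mk + 4]
7. n4.ok = -3  [terminal]
8. n5.lim = -1  [g.ok + 2]
9. n6.fin = 4  [terminal]
10. n7.fin = 23  [terminal]
11. n8.fin = -4  [terminal]
12. n5.depth = 17  [f₁.fin - 6]
13. n5.key = false  [f₂.fin > -4]
14. n3.depth = 27  [S₀.lim - 1]
15. n3.key = false  [S₁.depth > 17]
16. n9.mk = false  [S₀.depth > 27]
17. n9.off = "wm"  ["wm"]
18. n9.hot = false  [not B.lim]
19. n10.fin = 25  [terminal]
20. n11.lim = 21  [f.fin * -1 + 46]
21. n12.val = true  [terminal]
22. n11.depth = 24  [S.lim + 3]
23. n11.key = false  [false]
24. n13.ok = 19  [terminal]
25. n9.wid = 15  [S.depth + g.ok - 28]
26. n14.lim = -4  [B.mk + S₀.depth - 55]
27. n15.lim = 16  [S₀.lim * 2 + 24]
28. n16.fin = 2  [terminal]
29. n15.depth = 13  [S.lim - 3]
30. n15.key = true  [f.fin > 1]
31. n17.mk = false  [not S₁.key]
32. n17.off = "ru"  ["ru"]
33. n17.hot = true  [S₀.lim > -5]
34. n18.depth = "yz"  [terminal]
35. n17.wid = 29  [29]
36. n14.depth = 3  [S₀.lim + 7]
37. n14.key = false  [S₁.depth > 13]
38. n2.key = true  [S₁.key == false]
39. n19.pre = "uy"  [terminal]
40. n1.depth = 25  [25]
41. n1.key = true  [S.lim > -8]
42. n20.val = true  [terminal]
43. n21.lim = 5  [S₀.lim + S₁.depth - 50]
44. n22.fin = 2  [terminal]
45. n23.ok = -7  [terminal]
46. n24.lim = 10  [g.ok + 17]
47. n25.depth = "km"  [terminal]
48. n24.depth = 16  [S.lim * -1 + 26]
49. n24.key = false  [S.lim > 10]
50. n21.depth = 29  [(if S₁.key then S₁.depth else f.fin) + 27]
51. n21.key = true  [S₁.depth == 16]
52. n0.depth = 0  [S₀.lim + S₂.depth - 59]
53. n0.key = true  [S₂.depth > 28]

3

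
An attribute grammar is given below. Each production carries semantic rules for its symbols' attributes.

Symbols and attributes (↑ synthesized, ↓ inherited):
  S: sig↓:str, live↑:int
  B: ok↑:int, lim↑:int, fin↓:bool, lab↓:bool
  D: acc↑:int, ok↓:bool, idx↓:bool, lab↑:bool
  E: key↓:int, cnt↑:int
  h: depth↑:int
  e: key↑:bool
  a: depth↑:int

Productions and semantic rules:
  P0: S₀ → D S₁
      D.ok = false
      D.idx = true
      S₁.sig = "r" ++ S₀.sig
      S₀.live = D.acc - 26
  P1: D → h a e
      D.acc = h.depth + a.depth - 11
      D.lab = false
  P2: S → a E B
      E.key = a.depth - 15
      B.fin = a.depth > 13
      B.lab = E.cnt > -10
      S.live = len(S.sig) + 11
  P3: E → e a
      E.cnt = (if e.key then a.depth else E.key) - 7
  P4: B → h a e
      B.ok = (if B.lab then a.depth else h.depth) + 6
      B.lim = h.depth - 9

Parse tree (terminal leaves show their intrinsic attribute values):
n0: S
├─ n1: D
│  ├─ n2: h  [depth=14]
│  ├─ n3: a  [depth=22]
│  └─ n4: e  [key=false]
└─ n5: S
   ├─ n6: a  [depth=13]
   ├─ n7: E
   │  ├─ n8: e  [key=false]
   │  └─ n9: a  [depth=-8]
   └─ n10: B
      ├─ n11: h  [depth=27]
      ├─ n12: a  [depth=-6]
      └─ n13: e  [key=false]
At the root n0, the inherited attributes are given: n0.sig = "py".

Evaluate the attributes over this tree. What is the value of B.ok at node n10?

1. n0.sig = "py"  [given at root]
2. n1.ok = false  [false]
3. n1.idx = true  [true]
4. n2.depth = 14  [terminal]
5. n3.depth = 22  [terminal]
6. n4.key = false  [terminal]
7. n1.acc = 25  [h.depth + a.depth - 11]
8. n1.lab = false  [false]
9. n5.sig = "rpy"  ["r" ++ S₀.sig]
10. n6.depth = 13  [terminal]
11. n7.key = -2  [a.depth - 15]
12. n8.key = false  [terminal]
13. n9.depth = -8  [terminal]
14. n7.cnt = -9  [(if e.key then a.depth else E.key) - 7]
15. n10.fin = false  [a.depth > 13]
16. n10.lab = true  [E.cnt > -10]
17. n11.depth = 27  [terminal]
18. n12.depth = -6  [terminal]
19. n13.key = false  [terminal]
20. n10.ok = 0  [(if B.lab then a.depth else h.depth) + 6]
21. n10.lim = 18  [h.depth - 9]
22. n5.live = 14  [len(S.sig) + 11]
23. n0.live = -1  [D.acc - 26]

0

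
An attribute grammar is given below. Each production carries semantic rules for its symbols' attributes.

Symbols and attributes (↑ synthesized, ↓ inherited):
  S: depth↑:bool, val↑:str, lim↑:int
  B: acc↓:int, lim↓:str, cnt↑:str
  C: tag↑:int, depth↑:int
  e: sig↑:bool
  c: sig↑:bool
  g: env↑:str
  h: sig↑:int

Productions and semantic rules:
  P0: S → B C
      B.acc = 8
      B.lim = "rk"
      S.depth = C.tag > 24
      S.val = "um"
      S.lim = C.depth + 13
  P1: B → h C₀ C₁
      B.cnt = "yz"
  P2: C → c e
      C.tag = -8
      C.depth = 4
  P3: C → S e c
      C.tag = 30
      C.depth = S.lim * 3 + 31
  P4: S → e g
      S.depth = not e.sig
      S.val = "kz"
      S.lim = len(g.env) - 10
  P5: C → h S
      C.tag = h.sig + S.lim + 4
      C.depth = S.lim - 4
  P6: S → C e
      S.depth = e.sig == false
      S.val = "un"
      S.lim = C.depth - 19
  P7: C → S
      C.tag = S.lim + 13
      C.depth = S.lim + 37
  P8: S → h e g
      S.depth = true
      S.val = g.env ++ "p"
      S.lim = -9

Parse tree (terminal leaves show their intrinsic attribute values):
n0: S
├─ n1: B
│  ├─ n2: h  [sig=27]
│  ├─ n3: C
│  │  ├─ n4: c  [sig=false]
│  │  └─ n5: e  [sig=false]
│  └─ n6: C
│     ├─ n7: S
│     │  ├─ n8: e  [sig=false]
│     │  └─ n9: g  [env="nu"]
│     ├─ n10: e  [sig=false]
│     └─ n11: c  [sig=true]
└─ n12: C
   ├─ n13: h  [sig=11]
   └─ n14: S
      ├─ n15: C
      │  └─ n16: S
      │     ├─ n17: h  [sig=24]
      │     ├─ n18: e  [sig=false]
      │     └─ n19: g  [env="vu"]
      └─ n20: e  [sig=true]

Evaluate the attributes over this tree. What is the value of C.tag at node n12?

24

1. n1.acc = 8  [8]
2. n1.lim = "rk"  ["rk"]
3. n2.sig = 27  [terminal]
4. n4.sig = false  [terminal]
5. n5.sig = false  [terminal]
6. n3.tag = -8  [-8]
7. n3.depth = 4  [4]
8. n8.sig = false  [terminal]
9. n9.env = "nu"  [terminal]
10. n7.depth = true  [not e.sig]
11. n7.val = "kz"  ["kz"]
12. n7.lim = -8  [len(g.env) - 10]
13. n10.sig = false  [terminal]
14. n11.sig = true  [terminal]
15. n6.tag = 30  [30]
16. n6.depth = 7  [S.lim * 3 + 31]
17. n1.cnt = "yz"  ["yz"]
18. n13.sig = 11  [terminal]
19. n17.sig = 24  [terminal]
20. n18.sig = false  [terminal]
21. n19.env = "vu"  [terminal]
22. n16.depth = true  [true]
23. n16.val = "vup"  [g.env ++ "p"]
24. n16.lim = -9  [-9]
25. n15.tag = 4  [S.lim + 13]
26. n15.depth = 28  [S.lim + 37]
27. n20.sig = true  [terminal]
28. n14.depth = false  [e.sig == false]
29. n14.val = "un"  ["un"]
30. n14.lim = 9  [C.depth - 19]
31. n12.tag = 24  [h.sig + S.lim + 4]
32. n12.depth = 5  [S.lim - 4]
33. n0.depth = false  [C.tag > 24]
34. n0.val = "um"  ["um"]
35. n0.lim = 18  [C.depth + 13]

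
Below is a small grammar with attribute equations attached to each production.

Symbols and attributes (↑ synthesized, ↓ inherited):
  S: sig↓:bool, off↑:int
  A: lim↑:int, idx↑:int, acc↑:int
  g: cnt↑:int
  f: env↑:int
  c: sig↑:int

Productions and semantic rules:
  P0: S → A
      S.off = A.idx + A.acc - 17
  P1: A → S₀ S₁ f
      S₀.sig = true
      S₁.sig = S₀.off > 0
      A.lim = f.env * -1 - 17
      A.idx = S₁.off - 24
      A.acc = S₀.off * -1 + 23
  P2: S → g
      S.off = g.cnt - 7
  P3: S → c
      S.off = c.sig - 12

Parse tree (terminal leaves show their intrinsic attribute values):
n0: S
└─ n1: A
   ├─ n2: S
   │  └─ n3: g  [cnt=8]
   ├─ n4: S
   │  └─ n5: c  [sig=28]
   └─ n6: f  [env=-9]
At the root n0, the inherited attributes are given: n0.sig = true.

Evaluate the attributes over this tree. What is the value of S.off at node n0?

-3

1. n0.sig = true  [given at root]
2. n2.sig = true  [true]
3. n3.cnt = 8  [terminal]
4. n2.off = 1  [g.cnt - 7]
5. n4.sig = true  [S₀.off > 0]
6. n5.sig = 28  [terminal]
7. n4.off = 16  [c.sig - 12]
8. n6.env = -9  [terminal]
9. n1.lim = -8  [f.env * -1 - 17]
10. n1.idx = -8  [S₁.off - 24]
11. n1.acc = 22  [S₀.off * -1 + 23]
12. n0.off = -3  [A.idx + A.acc - 17]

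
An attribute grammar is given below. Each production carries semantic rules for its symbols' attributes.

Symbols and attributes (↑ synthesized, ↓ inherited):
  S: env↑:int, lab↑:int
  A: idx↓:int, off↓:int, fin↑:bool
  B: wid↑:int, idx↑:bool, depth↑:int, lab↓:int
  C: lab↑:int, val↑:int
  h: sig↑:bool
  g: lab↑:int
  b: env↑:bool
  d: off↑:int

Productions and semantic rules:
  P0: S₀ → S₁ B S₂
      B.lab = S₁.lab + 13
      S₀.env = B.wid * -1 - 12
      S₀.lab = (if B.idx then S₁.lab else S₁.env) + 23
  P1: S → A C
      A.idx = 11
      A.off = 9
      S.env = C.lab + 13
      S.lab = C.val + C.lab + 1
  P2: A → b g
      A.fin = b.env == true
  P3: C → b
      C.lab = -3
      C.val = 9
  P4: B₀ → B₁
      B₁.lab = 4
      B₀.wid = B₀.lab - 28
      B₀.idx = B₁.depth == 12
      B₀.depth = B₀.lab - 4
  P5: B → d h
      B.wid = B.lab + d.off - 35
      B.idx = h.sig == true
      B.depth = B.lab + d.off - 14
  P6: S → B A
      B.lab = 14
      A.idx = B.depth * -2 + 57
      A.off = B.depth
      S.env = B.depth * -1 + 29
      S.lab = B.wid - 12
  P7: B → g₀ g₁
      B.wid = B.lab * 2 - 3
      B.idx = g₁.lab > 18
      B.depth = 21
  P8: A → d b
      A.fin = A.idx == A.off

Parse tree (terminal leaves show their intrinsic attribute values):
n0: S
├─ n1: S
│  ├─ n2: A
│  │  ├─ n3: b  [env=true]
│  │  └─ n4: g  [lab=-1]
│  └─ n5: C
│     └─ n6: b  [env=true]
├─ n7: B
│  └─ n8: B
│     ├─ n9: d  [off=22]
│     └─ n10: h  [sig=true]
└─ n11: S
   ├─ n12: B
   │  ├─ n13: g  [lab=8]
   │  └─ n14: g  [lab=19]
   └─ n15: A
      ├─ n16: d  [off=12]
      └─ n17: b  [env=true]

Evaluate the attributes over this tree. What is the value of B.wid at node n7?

-8

1. n2.idx = 11  [11]
2. n2.off = 9  [9]
3. n3.env = true  [terminal]
4. n4.lab = -1  [terminal]
5. n2.fin = true  [b.env == true]
6. n6.env = true  [terminal]
7. n5.lab = -3  [-3]
8. n5.val = 9  [9]
9. n1.env = 10  [C.lab + 13]
10. n1.lab = 7  [C.val + C.lab + 1]
11. n7.lab = 20  [S₁.lab + 13]
12. n8.lab = 4  [4]
13. n9.off = 22  [terminal]
14. n10.sig = true  [terminal]
15. n8.wid = -9  [B.lab + d.off - 35]
16. n8.idx = true  [h.sig == true]
17. n8.depth = 12  [B.lab + d.off - 14]
18. n7.wid = -8  [B₀.lab - 28]
19. n7.idx = true  [B₁.depth == 12]
20. n7.depth = 16  [B₀.lab - 4]
21. n12.lab = 14  [14]
22. n13.lab = 8  [terminal]
23. n14.lab = 19  [terminal]
24. n12.wid = 25  [B.lab * 2 - 3]
25. n12.idx = true  [g₁.lab > 18]
26. n12.depth = 21  [21]
27. n15.idx = 15  [B.depth * -2 + 57]
28. n15.off = 21  [B.depth]
29. n16.off = 12  [terminal]
30. n17.env = true  [terminal]
31. n15.fin = false  [A.idx == A.off]
32. n11.env = 8  [B.depth * -1 + 29]
33. n11.lab = 13  [B.wid - 12]
34. n0.env = -4  [B.wid * -1 - 12]
35. n0.lab = 30  [(if B.idx then S₁.lab else S₁.env) + 23]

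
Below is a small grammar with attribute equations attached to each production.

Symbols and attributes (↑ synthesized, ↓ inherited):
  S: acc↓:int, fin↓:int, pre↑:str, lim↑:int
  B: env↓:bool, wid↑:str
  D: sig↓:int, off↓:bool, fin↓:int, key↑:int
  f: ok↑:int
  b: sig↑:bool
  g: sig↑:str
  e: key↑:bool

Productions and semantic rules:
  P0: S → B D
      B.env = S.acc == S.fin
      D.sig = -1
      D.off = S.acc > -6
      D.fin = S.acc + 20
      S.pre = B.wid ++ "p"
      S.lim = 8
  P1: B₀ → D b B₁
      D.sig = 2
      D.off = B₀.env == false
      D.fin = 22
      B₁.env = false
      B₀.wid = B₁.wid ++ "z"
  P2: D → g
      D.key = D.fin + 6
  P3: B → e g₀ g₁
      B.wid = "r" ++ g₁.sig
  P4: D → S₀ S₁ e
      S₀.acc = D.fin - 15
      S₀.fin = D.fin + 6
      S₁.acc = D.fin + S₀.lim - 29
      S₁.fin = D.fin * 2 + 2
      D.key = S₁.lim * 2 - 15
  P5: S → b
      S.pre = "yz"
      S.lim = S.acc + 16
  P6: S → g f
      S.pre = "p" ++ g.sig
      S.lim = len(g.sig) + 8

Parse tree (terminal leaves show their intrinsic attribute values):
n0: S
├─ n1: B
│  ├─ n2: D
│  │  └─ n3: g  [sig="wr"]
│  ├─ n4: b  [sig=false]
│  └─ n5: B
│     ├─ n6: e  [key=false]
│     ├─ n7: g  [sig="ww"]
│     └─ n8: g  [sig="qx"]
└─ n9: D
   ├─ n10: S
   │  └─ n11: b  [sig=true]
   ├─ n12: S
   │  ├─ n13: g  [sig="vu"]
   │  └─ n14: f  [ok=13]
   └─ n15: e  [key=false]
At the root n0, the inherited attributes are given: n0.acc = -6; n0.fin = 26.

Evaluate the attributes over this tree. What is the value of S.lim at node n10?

1. n0.acc = -6  [given at root]
2. n0.fin = 26  [given at root]
3. n1.env = false  [S.acc == S.fin]
4. n2.sig = 2  [2]
5. n2.off = true  [B₀.env == false]
6. n2.fin = 22  [22]
7. n3.sig = "wr"  [terminal]
8. n2.key = 28  [D.fin + 6]
9. n4.sig = false  [terminal]
10. n5.env = false  [false]
11. n6.key = false  [terminal]
12. n7.sig = "ww"  [terminal]
13. n8.sig = "qx"  [terminal]
14. n5.wid = "rqx"  ["r" ++ g₁.sig]
15. n1.wid = "rqxz"  [B₁.wid ++ "z"]
16. n9.sig = -1  [-1]
17. n9.off = false  [S.acc > -6]
18. n9.fin = 14  [S.acc + 20]
19. n10.acc = -1  [D.fin - 15]
20. n10.fin = 20  [D.fin + 6]
21. n11.sig = true  [terminal]
22. n10.pre = "yz"  ["yz"]
23. n10.lim = 15  [S.acc + 16]
24. n12.acc = 0  [D.fin + S₀.lim - 29]
25. n12.fin = 30  [D.fin * 2 + 2]
26. n13.sig = "vu"  [terminal]
27. n14.ok = 13  [terminal]
28. n12.pre = "pvu"  ["p" ++ g.sig]
29. n12.lim = 10  [len(g.sig) + 8]
30. n15.key = false  [terminal]
31. n9.key = 5  [S₁.lim * 2 - 15]
32. n0.pre = "rqxzp"  [B.wid ++ "p"]
33. n0.lim = 8  [8]

15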